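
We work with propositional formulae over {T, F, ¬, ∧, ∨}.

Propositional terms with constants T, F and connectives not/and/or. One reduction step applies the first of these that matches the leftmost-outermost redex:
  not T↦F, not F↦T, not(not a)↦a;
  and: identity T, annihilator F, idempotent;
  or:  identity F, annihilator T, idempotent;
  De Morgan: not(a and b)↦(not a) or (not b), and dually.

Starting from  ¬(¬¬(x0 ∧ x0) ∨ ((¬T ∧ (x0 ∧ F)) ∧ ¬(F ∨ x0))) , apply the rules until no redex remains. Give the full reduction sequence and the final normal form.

Answer: normal form = ¬x0  (in 10 steps)

Working:
  start: ¬(¬¬(x0 ∧ x0) ∨ ((¬T ∧ (x0 ∧ F)) ∧ ¬(F ∨ x0)))
  step 1: ¬¬¬(x0 ∧ x0) ∧ ¬((¬T ∧ (x0 ∧ F)) ∧ ¬(F ∨ x0))
  step 2: ¬(x0 ∧ x0) ∧ ¬((¬T ∧ (x0 ∧ F)) ∧ ¬(F ∨ x0))
  step 3: (¬x0 ∨ ¬x0) ∧ ¬((¬T ∧ (x0 ∧ F)) ∧ ¬(F ∨ x0))
  step 4: ¬x0 ∧ ¬((¬T ∧ (x0 ∧ F)) ∧ ¬(F ∨ x0))
  step 5: ¬x0 ∧ (¬(¬T ∧ (x0 ∧ F)) ∨ ¬¬(F ∨ x0))
  step 6: ¬x0 ∧ ((¬¬T ∨ ¬(x0 ∧ F)) ∨ ¬¬(F ∨ x0))
  step 7: ¬x0 ∧ ((T ∨ ¬(x0 ∧ F)) ∨ ¬¬(F ∨ x0))
  step 8: ¬x0 ∧ (T ∨ ¬¬(F ∨ x0))
  step 9: ¬x0 ∧ T
  step 10: ¬x0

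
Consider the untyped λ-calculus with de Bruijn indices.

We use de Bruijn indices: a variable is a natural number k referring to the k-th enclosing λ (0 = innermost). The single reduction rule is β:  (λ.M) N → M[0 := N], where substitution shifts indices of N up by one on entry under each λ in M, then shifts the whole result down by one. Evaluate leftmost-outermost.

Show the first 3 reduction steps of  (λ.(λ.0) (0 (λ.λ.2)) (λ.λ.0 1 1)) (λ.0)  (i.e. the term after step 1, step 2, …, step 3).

  start: (λ.(λ.0) (0 (λ.λ.2)) (λ.λ.0 1 1)) (λ.0)
  [1] (λ.0) ((λ.0) (λ.λ.λ.0)) (λ.λ.0 1 1)
  [2] (λ.0) (λ.λ.λ.0) (λ.λ.0 1 1)
  [3] (λ.λ.λ.0) (λ.λ.0 1 1)

Answer: after 3 steps: (λ.λ.λ.0) (λ.λ.0 1 1)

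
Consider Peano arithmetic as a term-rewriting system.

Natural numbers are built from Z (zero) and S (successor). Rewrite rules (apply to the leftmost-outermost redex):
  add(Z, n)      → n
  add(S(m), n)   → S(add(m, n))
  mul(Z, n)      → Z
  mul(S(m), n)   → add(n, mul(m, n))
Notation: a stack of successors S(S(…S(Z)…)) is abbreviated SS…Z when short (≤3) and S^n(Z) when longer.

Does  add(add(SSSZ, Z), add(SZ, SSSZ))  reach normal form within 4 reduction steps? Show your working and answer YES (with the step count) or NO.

  start: add(add(SSSZ, Z), add(SZ, SSSZ))
  →1  add(S(add(SSZ, Z)), add(SZ, SSSZ))
  →2  S(add(add(SSZ, Z), add(SZ, SSSZ)))
  →3  S(add(S(add(SZ, Z)), add(SZ, SSSZ)))
  →4  S(S(add(add(SZ, Z), add(SZ, SSSZ))))

Answer: NO — after 4 steps the term is S(S(add(add(SZ, Z), add(SZ, SSSZ)))), not yet normal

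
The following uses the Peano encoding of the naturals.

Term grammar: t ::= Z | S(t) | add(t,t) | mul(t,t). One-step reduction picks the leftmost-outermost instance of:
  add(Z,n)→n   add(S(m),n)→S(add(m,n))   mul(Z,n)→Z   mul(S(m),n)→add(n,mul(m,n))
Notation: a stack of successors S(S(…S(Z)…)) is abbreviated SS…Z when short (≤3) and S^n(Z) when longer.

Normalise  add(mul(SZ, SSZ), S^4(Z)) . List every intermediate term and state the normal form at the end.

Answer: normal form = S^6(Z)  (in 8 steps)

Derivation:
  start: add(mul(SZ, SSZ), S^4(Z))
  step 1: add(add(SSZ, mul(Z, SSZ)), S^4(Z))
  step 2: add(S(add(SZ, mul(Z, SSZ))), S^4(Z))
  step 3: S(add(add(SZ, mul(Z, SSZ)), S^4(Z)))
  step 4: S(add(S(add(Z, mul(Z, SSZ))), S^4(Z)))
  step 5: S(S(add(add(Z, mul(Z, SSZ)), S^4(Z))))
  step 6: S(S(add(mul(Z, SSZ), S^4(Z))))
  step 7: S(S(add(Z, S^4(Z))))
  step 8: S^6(Z)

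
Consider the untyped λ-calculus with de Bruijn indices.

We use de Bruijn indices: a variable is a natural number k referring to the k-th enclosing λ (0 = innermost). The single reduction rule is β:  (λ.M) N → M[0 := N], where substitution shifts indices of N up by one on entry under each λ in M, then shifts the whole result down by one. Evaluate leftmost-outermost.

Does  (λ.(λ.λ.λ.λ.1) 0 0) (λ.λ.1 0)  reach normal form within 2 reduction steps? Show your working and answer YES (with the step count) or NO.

Answer: NO — after 2 steps the term is (λ.λ.λ.1) (λ.λ.1 0), not yet normal

Reduction:
  start: (λ.(λ.λ.λ.λ.1) 0 0) (λ.λ.1 0)
  [1] (λ.λ.λ.λ.1) (λ.λ.1 0) (λ.λ.1 0)
  [2] (λ.λ.λ.1) (λ.λ.1 0)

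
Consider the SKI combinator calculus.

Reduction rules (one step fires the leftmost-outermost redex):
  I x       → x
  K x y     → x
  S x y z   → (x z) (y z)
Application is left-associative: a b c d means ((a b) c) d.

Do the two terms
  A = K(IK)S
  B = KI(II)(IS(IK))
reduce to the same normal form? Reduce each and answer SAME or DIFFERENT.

Answer: DIFFERENT — A ⇓ K, B ⇓ SK

Reduction:
Term A:
  start: K(IK)S
  step 1: IK
  step 2: K

Term B:
  start: KI(II)(IS(IK))
  step 1: I(IS(IK))
  step 2: IS(IK)
  step 3: S(IK)
  step 4: SK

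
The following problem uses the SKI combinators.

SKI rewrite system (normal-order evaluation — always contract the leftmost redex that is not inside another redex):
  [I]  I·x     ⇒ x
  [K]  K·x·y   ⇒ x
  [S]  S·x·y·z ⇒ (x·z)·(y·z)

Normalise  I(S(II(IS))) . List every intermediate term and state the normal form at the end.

Answer: normal form = SS  (in 4 steps)

Reduction:
  start: I(S(II(IS)))
  step 1: S(II(IS))
  step 2: S(I(IS))
  step 3: S(IS)
  step 4: SS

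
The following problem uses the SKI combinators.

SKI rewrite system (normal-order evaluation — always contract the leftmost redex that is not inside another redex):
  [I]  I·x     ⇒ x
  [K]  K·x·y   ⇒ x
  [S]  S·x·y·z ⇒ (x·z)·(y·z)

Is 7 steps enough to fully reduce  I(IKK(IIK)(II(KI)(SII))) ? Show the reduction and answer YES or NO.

Answer: YES — reaches normal form KI in 6 ≤ 7 steps

Derivation:
  start: I(IKK(IIK)(II(KI)(SII)))
  →1  IKK(IIK)(II(KI)(SII))
  →2  KK(IIK)(II(KI)(SII))
  →3  K(II(KI)(SII))
  →4  K(I(KI)(SII))
  →5  K(KI(SII))
  →6  KI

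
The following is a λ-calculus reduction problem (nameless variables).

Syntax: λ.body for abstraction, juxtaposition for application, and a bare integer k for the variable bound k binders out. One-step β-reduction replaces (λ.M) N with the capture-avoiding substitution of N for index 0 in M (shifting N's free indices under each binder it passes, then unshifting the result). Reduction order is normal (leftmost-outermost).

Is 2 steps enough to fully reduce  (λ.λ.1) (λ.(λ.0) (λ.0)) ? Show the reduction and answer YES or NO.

  start: (λ.λ.1) (λ.(λ.0) (λ.0))
  →1  λ.λ.(λ.0) (λ.0)
  →2  λ.λ.λ.0

Answer: YES — reaches normal form λ.λ.λ.0 in 2 ≤ 2 steps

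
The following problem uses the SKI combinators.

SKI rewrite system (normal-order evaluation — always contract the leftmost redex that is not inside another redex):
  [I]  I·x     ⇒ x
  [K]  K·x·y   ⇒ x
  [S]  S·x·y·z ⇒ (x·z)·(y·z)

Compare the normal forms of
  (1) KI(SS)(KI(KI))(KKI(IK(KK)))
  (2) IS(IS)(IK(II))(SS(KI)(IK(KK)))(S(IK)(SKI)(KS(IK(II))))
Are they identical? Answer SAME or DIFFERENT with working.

Term A:
  start: KI(SS)(KI(KI))(KKI(IK(KK)))
  →1  I(KI(KI))(KKI(IK(KK)))
  →2  KI(KI)(KKI(IK(KK)))
  →3  I(KKI(IK(KK)))
  →4  KKI(IK(KK))
  →5  K(IK(KK))
  →6  K(K(KK))

Term B:
  start: IS(IS)(IK(II))(SS(KI)(IK(KK)))(S(IK)(SKI)(KS(IK(II))))
  →1  S(IS)(IK(II))(SS(KI)(IK(KK)))(S(IK)(SKI)(KS(IK(II))))
  →2  IS(SS(KI)(IK(KK)))(IK(II)(SS(KI)(IK(KK))))(S(IK)(SKI)(KS(IK(II))))
  →3  S(SS(KI)(IK(KK)))(IK(II)(SS(KI)(IK(KK))))(S(IK)(SKI)(KS(IK(II))))
  →4  SS(KI)(IK(KK))(S(IK)(SKI)(KS(IK(II))))(IK(II)(SS(KI)(IK(KK)))(S(IK)(SKI)(KS(IK(II)))))
  →5  S(IK(KK))(KI(IK(KK)))(S(IK)(SKI)(KS(IK(II))))(IK(II)(SS(KI)(IK(KK)))(S(IK)(SKI)(KS(IK(II)))))
  →6  IK(KK)(S(IK)(SKI)(KS(IK(II))))(KI(IK(KK))(S(IK)(SKI)(KS(IK(II)))))(IK(II)(SS(KI)(IK(KK)))(S(IK)(SKI)(KS(IK(II)))))
  →7  K(KK)(S(IK)(SKI)(KS(IK(II))))(KI(IK(KK))(S(IK)(SKI)(KS(IK(II)))))(IK(II)(SS(KI)(IK(KK)))(S(IK)(SKI)(KS(IK(II)))))
  →8  KK(KI(IK(KK))(S(IK)(SKI)(KS(IK(II)))))(IK(II)(SS(KI)(IK(KK)))(S(IK)(SKI)(KS(IK(II)))))
  →9  K(IK(II)(SS(KI)(IK(KK)))(S(IK)(SKI)(KS(IK(II)))))
  →10  K(K(II)(SS(KI)(IK(KK)))(S(IK)(SKI)(KS(IK(II)))))
  →11  K(II(S(IK)(SKI)(KS(IK(II)))))
  →12  K(I(S(IK)(SKI)(KS(IK(II)))))
  →13  K(S(IK)(SKI)(KS(IK(II))))
  →14  K(IK(KS(IK(II)))(SKI(KS(IK(II)))))
  →15  K(K(KS(IK(II)))(SKI(KS(IK(II)))))
  →16  K(KS(IK(II)))
  →17  KS

Answer: DIFFERENT — A ⇓ K(K(KK)), B ⇓ KS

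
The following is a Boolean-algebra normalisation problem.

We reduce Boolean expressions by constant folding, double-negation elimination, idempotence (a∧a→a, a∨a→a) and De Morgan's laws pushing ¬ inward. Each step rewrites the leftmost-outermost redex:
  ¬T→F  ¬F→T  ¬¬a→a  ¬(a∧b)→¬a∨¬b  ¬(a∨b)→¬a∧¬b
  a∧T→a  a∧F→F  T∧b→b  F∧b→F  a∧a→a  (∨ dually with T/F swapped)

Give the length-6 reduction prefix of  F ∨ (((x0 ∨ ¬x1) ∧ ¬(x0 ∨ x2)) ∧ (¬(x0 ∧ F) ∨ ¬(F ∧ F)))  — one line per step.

Answer: after 6 steps: ((x0 ∨ ¬x1) ∧ (¬x0 ∧ ¬x2)) ∧ T

Reduction:
  start: F ∨ (((x0 ∨ ¬x1) ∧ ¬(x0 ∨ x2)) ∧ (¬(x0 ∧ F) ∨ ¬(F ∧ F)))
  →1  ((x0 ∨ ¬x1) ∧ ¬(x0 ∨ x2)) ∧ (¬(x0 ∧ F) ∨ ¬(F ∧ F))
  →2  ((x0 ∨ ¬x1) ∧ (¬x0 ∧ ¬x2)) ∧ (¬(x0 ∧ F) ∨ ¬(F ∧ F))
  →3  ((x0 ∨ ¬x1) ∧ (¬x0 ∧ ¬x2)) ∧ ((¬x0 ∨ ¬F) ∨ ¬(F ∧ F))
  →4  ((x0 ∨ ¬x1) ∧ (¬x0 ∧ ¬x2)) ∧ ((¬x0 ∨ T) ∨ ¬(F ∧ F))
  →5  ((x0 ∨ ¬x1) ∧ (¬x0 ∧ ¬x2)) ∧ (T ∨ ¬(F ∧ F))
  →6  ((x0 ∨ ¬x1) ∧ (¬x0 ∧ ¬x2)) ∧ T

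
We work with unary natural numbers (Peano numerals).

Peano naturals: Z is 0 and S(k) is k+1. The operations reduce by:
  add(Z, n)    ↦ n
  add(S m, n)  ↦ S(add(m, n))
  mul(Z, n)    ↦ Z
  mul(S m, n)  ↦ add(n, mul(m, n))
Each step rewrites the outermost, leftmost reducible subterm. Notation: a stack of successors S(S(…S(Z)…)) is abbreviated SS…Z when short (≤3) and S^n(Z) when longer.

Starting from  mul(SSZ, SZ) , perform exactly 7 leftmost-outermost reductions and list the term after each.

  start: mul(SSZ, SZ)
  →1  add(SZ, mul(SZ, SZ))
  →2  S(add(Z, mul(SZ, SZ)))
  →3  S(mul(SZ, SZ))
  →4  S(add(SZ, mul(Z, SZ)))
  →5  S(S(add(Z, mul(Z, SZ))))
  →6  S(S(mul(Z, SZ)))
  →7  SSZ

Answer: after 7 steps: SSZ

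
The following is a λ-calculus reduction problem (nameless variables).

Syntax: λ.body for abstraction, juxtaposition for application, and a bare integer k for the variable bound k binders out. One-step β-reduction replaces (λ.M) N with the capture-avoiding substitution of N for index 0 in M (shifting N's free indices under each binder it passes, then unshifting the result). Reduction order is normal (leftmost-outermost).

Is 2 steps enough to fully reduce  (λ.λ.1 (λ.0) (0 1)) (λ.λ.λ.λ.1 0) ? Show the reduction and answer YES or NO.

Answer: NO — after 2 steps the term is λ.(λ.λ.λ.1 0) (0 (λ.λ.λ.λ.1 0)), not yet normal

Derivation:
  start: (λ.λ.1 (λ.0) (0 1)) (λ.λ.λ.λ.1 0)
  →1  λ.(λ.λ.λ.λ.1 0) (λ.0) (0 (λ.λ.λ.λ.1 0))
  →2  λ.(λ.λ.λ.1 0) (0 (λ.λ.λ.λ.1 0))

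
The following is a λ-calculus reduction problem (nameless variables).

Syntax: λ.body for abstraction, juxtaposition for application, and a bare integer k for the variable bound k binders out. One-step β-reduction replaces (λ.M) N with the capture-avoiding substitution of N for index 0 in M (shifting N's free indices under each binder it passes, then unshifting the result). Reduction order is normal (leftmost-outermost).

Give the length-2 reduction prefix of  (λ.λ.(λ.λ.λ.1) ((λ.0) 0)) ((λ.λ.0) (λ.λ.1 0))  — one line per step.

  start: (λ.λ.(λ.λ.λ.1) ((λ.0) 0)) ((λ.λ.0) (λ.λ.1 0))
  [1] λ.(λ.λ.λ.1) ((λ.0) 0)
  [2] λ.λ.λ.1

Answer: after 2 steps: λ.λ.λ.1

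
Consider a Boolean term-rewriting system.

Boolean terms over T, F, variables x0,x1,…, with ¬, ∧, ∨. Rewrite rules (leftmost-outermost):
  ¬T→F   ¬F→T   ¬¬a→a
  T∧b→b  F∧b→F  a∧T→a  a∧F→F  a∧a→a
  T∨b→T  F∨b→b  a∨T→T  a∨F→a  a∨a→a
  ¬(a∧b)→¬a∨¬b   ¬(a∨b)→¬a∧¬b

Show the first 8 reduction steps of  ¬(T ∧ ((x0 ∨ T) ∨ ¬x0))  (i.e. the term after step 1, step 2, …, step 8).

  start: ¬(T ∧ ((x0 ∨ T) ∨ ¬x0))
  step 1: ¬T ∨ ¬((x0 ∨ T) ∨ ¬x0)
  step 2: F ∨ ¬((x0 ∨ T) ∨ ¬x0)
  step 3: ¬((x0 ∨ T) ∨ ¬x0)
  step 4: ¬(x0 ∨ T) ∧ ¬¬x0
  step 5: (¬x0 ∧ ¬T) ∧ ¬¬x0
  step 6: (¬x0 ∧ F) ∧ ¬¬x0
  step 7: F ∧ ¬¬x0
  step 8: F

Answer: after 8 steps: F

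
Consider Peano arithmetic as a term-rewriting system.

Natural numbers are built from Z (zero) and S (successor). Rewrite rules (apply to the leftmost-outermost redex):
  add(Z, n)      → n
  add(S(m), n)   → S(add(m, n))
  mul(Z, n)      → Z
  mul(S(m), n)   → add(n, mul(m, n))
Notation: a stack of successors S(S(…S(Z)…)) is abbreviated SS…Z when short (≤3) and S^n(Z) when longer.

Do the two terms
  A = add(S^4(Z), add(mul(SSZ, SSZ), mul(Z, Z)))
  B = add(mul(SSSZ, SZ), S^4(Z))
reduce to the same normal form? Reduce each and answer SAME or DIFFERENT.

Answer: DIFFERENT — A ⇓ S^8(Z), B ⇓ S^7(Z)

Working:
Term A:
  start: add(S^4(Z), add(mul(SSZ, SSZ), mul(Z, Z)))
  [1] S(add(SSSZ, add(mul(SSZ, SSZ), mul(Z, Z))))
  [2] S(S(add(SSZ, add(mul(SSZ, SSZ), mul(Z, Z)))))
  [3] S(S(S(add(SZ, add(mul(SSZ, SSZ), mul(Z, Z))))))
  [4] S(S(S(S(add(Z, add(mul(SSZ, SSZ), mul(Z, Z)))))))
  [5] S(S(S(S(add(mul(SSZ, SSZ), mul(Z, Z))))))
  [6] S(S(S(S(add(add(SSZ, mul(SZ, SSZ)), mul(Z, Z))))))
  [7] S(S(S(S(add(S(add(SZ, mul(SZ, SSZ))), mul(Z, Z))))))
  [8] S(S(S(S(S(add(add(SZ, mul(SZ, SSZ)), mul(Z, Z)))))))
  [9] S(S(S(S(S(add(S(add(Z, mul(SZ, SSZ))), mul(Z, Z)))))))
  [10] S(S(S(S(S(S(add(add(Z, mul(SZ, SSZ)), mul(Z, Z))))))))
  [11] S(S(S(S(S(S(add(mul(SZ, SSZ), mul(Z, Z))))))))
  [12] S(S(S(S(S(S(add(add(SSZ, mul(Z, SSZ)), mul(Z, Z))))))))
  [13] S(S(S(S(S(S(add(S(add(SZ, mul(Z, SSZ))), mul(Z, Z))))))))
  [14] S(S(S(S(S(S(S(add(add(SZ, mul(Z, SSZ)), mul(Z, Z)))))))))
  [15] S(S(S(S(S(S(S(add(S(add(Z, mul(Z, SSZ))), mul(Z, Z)))))))))
  [16] S(S(S(S(S(S(S(S(add(add(Z, mul(Z, SSZ)), mul(Z, Z))))))))))
  [17] S(S(S(S(S(S(S(S(add(mul(Z, SSZ), mul(Z, Z))))))))))
  [18] S(S(S(S(S(S(S(S(add(Z, mul(Z, Z))))))))))
  [19] S(S(S(S(S(S(S(S(mul(Z, Z)))))))))
  [20] S^8(Z)

Term B:
  start: add(mul(SSSZ, SZ), S^4(Z))
  [1] add(add(SZ, mul(SSZ, SZ)), S^4(Z))
  [2] add(S(add(Z, mul(SSZ, SZ))), S^4(Z))
  [3] S(add(add(Z, mul(SSZ, SZ)), S^4(Z)))
  [4] S(add(mul(SSZ, SZ), S^4(Z)))
  [5] S(add(add(SZ, mul(SZ, SZ)), S^4(Z)))
  [6] S(add(S(add(Z, mul(SZ, SZ))), S^4(Z)))
  [7] S(S(add(add(Z, mul(SZ, SZ)), S^4(Z))))
  [8] S(S(add(mul(SZ, SZ), S^4(Z))))
  [9] S(S(add(add(SZ, mul(Z, SZ)), S^4(Z))))
  [10] S(S(add(S(add(Z, mul(Z, SZ))), S^4(Z))))
  [11] S(S(S(add(add(Z, mul(Z, SZ)), S^4(Z)))))
  [12] S(S(S(add(mul(Z, SZ), S^4(Z)))))
  [13] S(S(S(add(Z, S^4(Z)))))
  [14] S^7(Z)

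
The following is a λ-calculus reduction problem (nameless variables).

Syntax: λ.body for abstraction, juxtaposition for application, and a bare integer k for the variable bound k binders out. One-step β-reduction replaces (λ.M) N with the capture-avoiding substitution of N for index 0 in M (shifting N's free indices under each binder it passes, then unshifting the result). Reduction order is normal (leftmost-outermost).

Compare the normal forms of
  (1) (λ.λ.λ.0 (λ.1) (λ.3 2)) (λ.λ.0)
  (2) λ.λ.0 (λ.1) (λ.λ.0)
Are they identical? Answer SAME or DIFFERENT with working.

Answer: SAME — A ⇓ λ.λ.0 (λ.1) (λ.λ.0), B ⇓ λ.λ.0 (λ.1) (λ.λ.0)

Reduction:
Term A:
  start: (λ.λ.λ.0 (λ.1) (λ.3 2)) (λ.λ.0)
  →1  λ.λ.0 (λ.1) (λ.(λ.λ.0) 2)
  →2  λ.λ.0 (λ.1) (λ.λ.0)

Term B:
  start: λ.λ.0 (λ.1) (λ.λ.0)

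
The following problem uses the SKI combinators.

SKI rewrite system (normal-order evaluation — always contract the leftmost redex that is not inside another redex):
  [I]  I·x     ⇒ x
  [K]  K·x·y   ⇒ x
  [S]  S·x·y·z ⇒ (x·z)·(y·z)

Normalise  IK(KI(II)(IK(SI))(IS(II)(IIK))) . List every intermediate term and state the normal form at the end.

Answer: normal form = K(SI)  (in 5 steps)

Derivation:
  start: IK(KI(II)(IK(SI))(IS(II)(IIK)))
  step 1: K(KI(II)(IK(SI))(IS(II)(IIK)))
  step 2: K(I(IK(SI))(IS(II)(IIK)))
  step 3: K(IK(SI)(IS(II)(IIK)))
  step 4: K(K(SI)(IS(II)(IIK)))
  step 5: K(SI)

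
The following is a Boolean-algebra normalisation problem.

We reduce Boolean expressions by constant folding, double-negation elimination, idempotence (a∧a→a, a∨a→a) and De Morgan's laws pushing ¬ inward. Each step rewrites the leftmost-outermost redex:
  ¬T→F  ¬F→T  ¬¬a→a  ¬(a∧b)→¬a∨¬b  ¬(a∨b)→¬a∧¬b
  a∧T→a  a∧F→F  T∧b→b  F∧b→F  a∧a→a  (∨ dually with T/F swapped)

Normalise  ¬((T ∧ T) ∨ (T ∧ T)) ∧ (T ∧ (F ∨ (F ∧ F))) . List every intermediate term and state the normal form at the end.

  start: ¬((T ∧ T) ∨ (T ∧ T)) ∧ (T ∧ (F ∨ (F ∧ F)))
  →1  (¬(T ∧ T) ∧ ¬(T ∧ T)) ∧ (T ∧ (F ∨ (F ∧ F)))
  →2  ¬(T ∧ T) ∧ (T ∧ (F ∨ (F ∧ F)))
  →3  (¬T ∨ ¬T) ∧ (T ∧ (F ∨ (F ∧ F)))
  →4  ¬T ∧ (T ∧ (F ∨ (F ∧ F)))
  →5  F ∧ (T ∧ (F ∨ (F ∧ F)))
  →6  F

Answer: normal form = F  (in 6 steps)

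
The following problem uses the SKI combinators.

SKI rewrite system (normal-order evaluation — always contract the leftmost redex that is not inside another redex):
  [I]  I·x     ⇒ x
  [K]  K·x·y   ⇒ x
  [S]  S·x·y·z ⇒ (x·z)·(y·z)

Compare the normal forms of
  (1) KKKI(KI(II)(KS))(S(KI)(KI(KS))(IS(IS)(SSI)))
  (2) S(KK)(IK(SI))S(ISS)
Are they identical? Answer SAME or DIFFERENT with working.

Answer: DIFFERENT — A ⇓ SS(SSI), B ⇓ SI

Reduction:
Term A:
  start: KKKI(KI(II)(KS))(S(KI)(KI(KS))(IS(IS)(SSI)))
  →1  KI(KI(II)(KS))(S(KI)(KI(KS))(IS(IS)(SSI)))
  →2  I(S(KI)(KI(KS))(IS(IS)(SSI)))
  →3  S(KI)(KI(KS))(IS(IS)(SSI))
  →4  KI(IS(IS)(SSI))(KI(KS)(IS(IS)(SSI)))
  →5  I(KI(KS)(IS(IS)(SSI)))
  →6  KI(KS)(IS(IS)(SSI))
  →7  I(IS(IS)(SSI))
  →8  IS(IS)(SSI)
  →9  S(IS)(SSI)
  →10  SS(SSI)

Term B:
  start: S(KK)(IK(SI))S(ISS)
  →1  KKS(IK(SI)S)(ISS)
  →2  K(IK(SI)S)(ISS)
  →3  IK(SI)S
  →4  K(SI)S
  →5  SI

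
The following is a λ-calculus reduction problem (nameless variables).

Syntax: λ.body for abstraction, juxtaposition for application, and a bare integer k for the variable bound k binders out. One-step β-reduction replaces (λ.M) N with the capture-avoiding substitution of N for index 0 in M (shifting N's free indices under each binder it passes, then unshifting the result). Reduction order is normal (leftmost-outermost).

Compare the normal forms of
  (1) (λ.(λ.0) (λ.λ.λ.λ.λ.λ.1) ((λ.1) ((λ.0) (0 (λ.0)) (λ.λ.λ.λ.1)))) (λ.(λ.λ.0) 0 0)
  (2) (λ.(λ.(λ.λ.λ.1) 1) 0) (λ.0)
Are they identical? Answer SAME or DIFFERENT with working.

Term A:
  start: (λ.(λ.0) (λ.λ.λ.λ.λ.λ.1) ((λ.1) ((λ.0) (0 (λ.0)) (λ.λ.λ.λ.1)))) (λ.(λ.λ.0) 0 0)
  [1] (λ.0) (λ.λ.λ.λ.λ.λ.1) ((λ.λ.(λ.λ.0) 0 0) ((λ.0) ((λ.(λ.λ.0) 0 0) (λ.0)) (λ.λ.λ.λ.1)))
  [2] (λ.λ.λ.λ.λ.λ.1) ((λ.λ.(λ.λ.0) 0 0) ((λ.0) ((λ.(λ.λ.0) 0 0) (λ.0)) (λ.λ.λ.λ.1)))
  [3] λ.λ.λ.λ.λ.1

Term B:
  start: (λ.(λ.(λ.λ.λ.1) 1) 0) (λ.0)
  [1] (λ.(λ.λ.λ.1) (λ.0)) (λ.0)
  [2] (λ.λ.λ.1) (λ.0)
  [3] λ.λ.1

Answer: DIFFERENT — A ⇓ λ.λ.λ.λ.λ.1, B ⇓ λ.λ.1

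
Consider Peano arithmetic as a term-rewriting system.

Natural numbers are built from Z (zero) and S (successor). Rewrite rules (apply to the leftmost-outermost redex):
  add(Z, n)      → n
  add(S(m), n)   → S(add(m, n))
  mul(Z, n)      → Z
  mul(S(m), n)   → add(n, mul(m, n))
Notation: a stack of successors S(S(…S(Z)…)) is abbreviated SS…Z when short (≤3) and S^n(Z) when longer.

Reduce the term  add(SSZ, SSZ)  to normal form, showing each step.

  start: add(SSZ, SSZ)
  →1  S(add(SZ, SSZ))
  →2  S(S(add(Z, SSZ)))
  →3  S^4(Z)

Answer: normal form = S^4(Z)  (in 3 steps)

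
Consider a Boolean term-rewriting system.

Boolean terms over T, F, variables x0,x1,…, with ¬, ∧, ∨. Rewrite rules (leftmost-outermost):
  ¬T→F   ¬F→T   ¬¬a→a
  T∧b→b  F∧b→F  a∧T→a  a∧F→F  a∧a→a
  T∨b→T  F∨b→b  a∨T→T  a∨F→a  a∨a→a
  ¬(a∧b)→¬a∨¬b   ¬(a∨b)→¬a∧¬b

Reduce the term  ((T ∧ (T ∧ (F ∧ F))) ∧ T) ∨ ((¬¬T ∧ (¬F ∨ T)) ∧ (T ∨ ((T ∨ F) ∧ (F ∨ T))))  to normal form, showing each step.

  start: ((T ∧ (T ∧ (F ∧ F))) ∧ T) ∨ ((¬¬T ∧ (¬F ∨ T)) ∧ (T ∨ ((T ∨ F) ∧ (F ∨ T))))
  [1] (T ∧ (T ∧ (F ∧ F))) ∨ ((¬¬T ∧ (¬F ∨ T)) ∧ (T ∨ ((T ∨ F) ∧ (F ∨ T))))
  [2] (T ∧ (F ∧ F)) ∨ ((¬¬T ∧ (¬F ∨ T)) ∧ (T ∨ ((T ∨ F) ∧ (F ∨ T))))
  [3] (F ∧ F) ∨ ((¬¬T ∧ (¬F ∨ T)) ∧ (T ∨ ((T ∨ F) ∧ (F ∨ T))))
  [4] F ∨ ((¬¬T ∧ (¬F ∨ T)) ∧ (T ∨ ((T ∨ F) ∧ (F ∨ T))))
  [5] (¬¬T ∧ (¬F ∨ T)) ∧ (T ∨ ((T ∨ F) ∧ (F ∨ T)))
  [6] (T ∧ (¬F ∨ T)) ∧ (T ∨ ((T ∨ F) ∧ (F ∨ T)))
  [7] (¬F ∨ T) ∧ (T ∨ ((T ∨ F) ∧ (F ∨ T)))
  [8] T ∧ (T ∨ ((T ∨ F) ∧ (F ∨ T)))
  [9] T ∨ ((T ∨ F) ∧ (F ∨ T))
  [10] T

Answer: normal form = T  (in 10 steps)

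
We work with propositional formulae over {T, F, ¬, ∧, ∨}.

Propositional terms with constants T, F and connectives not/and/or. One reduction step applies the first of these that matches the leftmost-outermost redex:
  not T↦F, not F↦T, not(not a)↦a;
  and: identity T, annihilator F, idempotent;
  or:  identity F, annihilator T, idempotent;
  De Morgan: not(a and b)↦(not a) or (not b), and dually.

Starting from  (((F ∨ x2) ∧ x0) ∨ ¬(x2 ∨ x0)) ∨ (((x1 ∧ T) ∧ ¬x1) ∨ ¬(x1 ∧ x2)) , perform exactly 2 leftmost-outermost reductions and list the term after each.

Answer: after 2 steps: ((x2 ∧ x0) ∨ (¬x2 ∧ ¬x0)) ∨ (((x1 ∧ T) ∧ ¬x1) ∨ ¬(x1 ∧ x2))

Derivation:
  start: (((F ∨ x2) ∧ x0) ∨ ¬(x2 ∨ x0)) ∨ (((x1 ∧ T) ∧ ¬x1) ∨ ¬(x1 ∧ x2))
  step 1: ((x2 ∧ x0) ∨ ¬(x2 ∨ x0)) ∨ (((x1 ∧ T) ∧ ¬x1) ∨ ¬(x1 ∧ x2))
  step 2: ((x2 ∧ x0) ∨ (¬x2 ∧ ¬x0)) ∨ (((x1 ∧ T) ∧ ¬x1) ∨ ¬(x1 ∧ x2))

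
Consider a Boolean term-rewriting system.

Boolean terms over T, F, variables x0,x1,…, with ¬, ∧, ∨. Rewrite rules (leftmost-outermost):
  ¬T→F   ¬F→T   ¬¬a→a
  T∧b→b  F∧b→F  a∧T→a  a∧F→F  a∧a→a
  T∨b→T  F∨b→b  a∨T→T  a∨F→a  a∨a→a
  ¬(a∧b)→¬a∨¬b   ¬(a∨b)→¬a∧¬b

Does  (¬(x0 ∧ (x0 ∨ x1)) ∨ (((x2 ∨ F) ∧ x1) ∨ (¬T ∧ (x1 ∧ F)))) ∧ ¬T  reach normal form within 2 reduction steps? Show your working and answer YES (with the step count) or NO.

Answer: NO — after 2 steps the term is ((¬x0 ∨ (¬x0 ∧ ¬x1)) ∨ (((x2 ∨ F) ∧ x1) ∨ (¬T ∧ (x1 ∧ F)))) ∧ ¬T, not yet normal

Working:
  start: (¬(x0 ∧ (x0 ∨ x1)) ∨ (((x2 ∨ F) ∧ x1) ∨ (¬T ∧ (x1 ∧ F)))) ∧ ¬T
  [1] ((¬x0 ∨ ¬(x0 ∨ x1)) ∨ (((x2 ∨ F) ∧ x1) ∨ (¬T ∧ (x1 ∧ F)))) ∧ ¬T
  [2] ((¬x0 ∨ (¬x0 ∧ ¬x1)) ∨ (((x2 ∨ F) ∧ x1) ∨ (¬T ∧ (x1 ∧ F)))) ∧ ¬T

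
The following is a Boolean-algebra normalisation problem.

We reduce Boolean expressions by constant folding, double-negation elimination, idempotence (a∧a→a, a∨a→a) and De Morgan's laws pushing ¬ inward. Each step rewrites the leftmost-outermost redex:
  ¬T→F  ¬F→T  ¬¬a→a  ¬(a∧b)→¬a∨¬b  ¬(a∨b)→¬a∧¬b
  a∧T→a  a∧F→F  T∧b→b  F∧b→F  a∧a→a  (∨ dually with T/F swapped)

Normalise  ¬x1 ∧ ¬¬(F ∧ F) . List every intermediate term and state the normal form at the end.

  start: ¬x1 ∧ ¬¬(F ∧ F)
  step 1: ¬x1 ∧ (F ∧ F)
  step 2: ¬x1 ∧ F
  step 3: F

Answer: normal form = F  (in 3 steps)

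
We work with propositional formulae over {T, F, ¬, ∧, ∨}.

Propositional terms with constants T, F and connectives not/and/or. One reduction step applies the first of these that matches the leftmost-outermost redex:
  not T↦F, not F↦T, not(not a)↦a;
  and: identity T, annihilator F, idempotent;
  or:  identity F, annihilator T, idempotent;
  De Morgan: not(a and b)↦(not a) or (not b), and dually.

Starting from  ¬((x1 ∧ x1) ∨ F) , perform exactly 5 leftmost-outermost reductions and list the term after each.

  start: ¬((x1 ∧ x1) ∨ F)
  [1] ¬(x1 ∧ x1) ∧ ¬F
  [2] (¬x1 ∨ ¬x1) ∧ ¬F
  [3] ¬x1 ∧ ¬F
  [4] ¬x1 ∧ T
  [5] ¬x1

Answer: after 5 steps: ¬x1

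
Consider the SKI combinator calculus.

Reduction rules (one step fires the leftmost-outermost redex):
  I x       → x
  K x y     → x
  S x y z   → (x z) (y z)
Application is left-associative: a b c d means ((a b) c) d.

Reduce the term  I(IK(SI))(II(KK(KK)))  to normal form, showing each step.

Answer: normal form = SI  (in 3 steps)

Reduction:
  start: I(IK(SI))(II(KK(KK)))
  step 1: IK(SI)(II(KK(KK)))
  step 2: K(SI)(II(KK(KK)))
  step 3: SI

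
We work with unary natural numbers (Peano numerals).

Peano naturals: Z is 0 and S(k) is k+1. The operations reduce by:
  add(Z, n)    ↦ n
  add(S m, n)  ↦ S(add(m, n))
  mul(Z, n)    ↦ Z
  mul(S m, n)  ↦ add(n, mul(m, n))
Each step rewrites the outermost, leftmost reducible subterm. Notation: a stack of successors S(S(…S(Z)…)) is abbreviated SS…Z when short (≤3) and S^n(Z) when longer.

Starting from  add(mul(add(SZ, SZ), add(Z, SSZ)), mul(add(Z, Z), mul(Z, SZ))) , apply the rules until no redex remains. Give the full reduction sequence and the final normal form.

Answer: normal form = S^4(Z)  (in 20 steps)

Working:
  start: add(mul(add(SZ, SZ), add(Z, SSZ)), mul(add(Z, Z), mul(Z, SZ)))
  →1  add(mul(S(add(Z, SZ)), add(Z, SSZ)), mul(add(Z, Z), mul(Z, SZ)))
  →2  add(add(add(Z, SSZ), mul(add(Z, SZ), add(Z, SSZ))), mul(add(Z, Z), mul(Z, SZ)))
  →3  add(add(SSZ, mul(add(Z, SZ), add(Z, SSZ))), mul(add(Z, Z), mul(Z, SZ)))
  →4  add(S(add(SZ, mul(add(Z, SZ), add(Z, SSZ)))), mul(add(Z, Z), mul(Z, SZ)))
  →5  S(add(add(SZ, mul(add(Z, SZ), add(Z, SSZ))), mul(add(Z, Z), mul(Z, SZ))))
  →6  S(add(S(add(Z, mul(add(Z, SZ), add(Z, SSZ)))), mul(add(Z, Z), mul(Z, SZ))))
  →7  S(S(add(add(Z, mul(add(Z, SZ), add(Z, SSZ))), mul(add(Z, Z), mul(Z, SZ)))))
  →8  S(S(add(mul(add(Z, SZ), add(Z, SSZ)), mul(add(Z, Z), mul(Z, SZ)))))
  →9  S(S(add(mul(SZ, add(Z, SSZ)), mul(add(Z, Z), mul(Z, SZ)))))
  →10  S(S(add(add(add(Z, SSZ), mul(Z, add(Z, SSZ))), mul(add(Z, Z), mul(Z, SZ)))))
  →11  S(S(add(add(SSZ, mul(Z, add(Z, SSZ))), mul(add(Z, Z), mul(Z, SZ)))))
  →12  S(S(add(S(add(SZ, mul(Z, add(Z, SSZ)))), mul(add(Z, Z), mul(Z, SZ)))))
  →13  S(S(S(add(add(SZ, mul(Z, add(Z, SSZ))), mul(add(Z, Z), mul(Z, SZ))))))
  →14  S(S(S(add(S(add(Z, mul(Z, add(Z, SSZ)))), mul(add(Z, Z), mul(Z, SZ))))))
  →15  S(S(S(S(add(add(Z, mul(Z, add(Z, SSZ))), mul(add(Z, Z), mul(Z, SZ)))))))
  →16  S(S(S(S(add(mul(Z, add(Z, SSZ)), mul(add(Z, Z), mul(Z, SZ)))))))
  →17  S(S(S(S(add(Z, mul(add(Z, Z), mul(Z, SZ)))))))
  →18  S(S(S(S(mul(add(Z, Z), mul(Z, SZ))))))
  →19  S(S(S(S(mul(Z, mul(Z, SZ))))))
  →20  S^4(Z)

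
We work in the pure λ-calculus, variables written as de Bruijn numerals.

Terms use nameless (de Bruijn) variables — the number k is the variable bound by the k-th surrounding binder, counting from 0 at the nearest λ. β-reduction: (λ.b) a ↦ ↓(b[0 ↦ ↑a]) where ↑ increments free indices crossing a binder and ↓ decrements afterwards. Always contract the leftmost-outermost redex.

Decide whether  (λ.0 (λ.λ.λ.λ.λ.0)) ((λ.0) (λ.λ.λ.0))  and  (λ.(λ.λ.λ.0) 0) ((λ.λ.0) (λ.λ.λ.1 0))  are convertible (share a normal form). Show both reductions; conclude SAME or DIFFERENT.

Answer: SAME — A ⇓ λ.λ.0, B ⇓ λ.λ.0

Working:
Term A:
  start: (λ.0 (λ.λ.λ.λ.λ.0)) ((λ.0) (λ.λ.λ.0))
  step 1: (λ.0) (λ.λ.λ.0) (λ.λ.λ.λ.λ.0)
  step 2: (λ.λ.λ.0) (λ.λ.λ.λ.λ.0)
  step 3: λ.λ.0

Term B:
  start: (λ.(λ.λ.λ.0) 0) ((λ.λ.0) (λ.λ.λ.1 0))
  step 1: (λ.λ.λ.0) ((λ.λ.0) (λ.λ.λ.1 0))
  step 2: λ.λ.0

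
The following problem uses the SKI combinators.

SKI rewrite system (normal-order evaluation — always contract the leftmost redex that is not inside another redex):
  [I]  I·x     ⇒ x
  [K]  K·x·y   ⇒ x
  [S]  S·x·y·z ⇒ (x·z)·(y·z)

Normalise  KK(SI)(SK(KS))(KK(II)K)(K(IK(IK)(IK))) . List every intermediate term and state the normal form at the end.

Answer: normal form = KK  (in 7 steps)

Reduction:
  start: KK(SI)(SK(KS))(KK(II)K)(K(IK(IK)(IK)))
  [1] K(SK(KS))(KK(II)K)(K(IK(IK)(IK)))
  [2] SK(KS)(K(IK(IK)(IK)))
  [3] K(K(IK(IK)(IK)))(KS(K(IK(IK)(IK))))
  [4] K(IK(IK)(IK))
  [5] K(K(IK)(IK))
  [6] K(IK)
  [7] KK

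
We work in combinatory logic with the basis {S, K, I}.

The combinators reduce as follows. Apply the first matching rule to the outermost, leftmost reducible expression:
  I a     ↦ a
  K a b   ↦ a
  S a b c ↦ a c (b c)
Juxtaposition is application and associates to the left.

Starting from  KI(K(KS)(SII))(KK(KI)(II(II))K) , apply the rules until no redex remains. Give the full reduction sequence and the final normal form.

Answer: normal form = I  (in 7 steps)

Reduction:
  start: KI(K(KS)(SII))(KK(KI)(II(II))K)
  step 1: I(KK(KI)(II(II))K)
  step 2: KK(KI)(II(II))K
  step 3: K(II(II))K
  step 4: II(II)
  step 5: I(II)
  step 6: II
  step 7: I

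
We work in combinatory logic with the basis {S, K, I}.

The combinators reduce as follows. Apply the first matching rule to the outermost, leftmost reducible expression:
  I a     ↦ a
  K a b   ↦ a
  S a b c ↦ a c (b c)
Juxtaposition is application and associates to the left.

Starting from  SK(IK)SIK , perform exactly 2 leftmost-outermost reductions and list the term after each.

Answer: after 2 steps: SIK

Reduction:
  start: SK(IK)SIK
  →1  KS(IKS)IK
  →2  SIK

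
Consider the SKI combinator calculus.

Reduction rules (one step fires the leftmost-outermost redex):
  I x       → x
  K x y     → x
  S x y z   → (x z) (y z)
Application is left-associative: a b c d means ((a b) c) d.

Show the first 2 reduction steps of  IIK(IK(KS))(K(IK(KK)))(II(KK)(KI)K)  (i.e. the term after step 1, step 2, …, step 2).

  start: IIK(IK(KS))(K(IK(KK)))(II(KK)(KI)K)
  step 1: IK(IK(KS))(K(IK(KK)))(II(KK)(KI)K)
  step 2: K(IK(KS))(K(IK(KK)))(II(KK)(KI)K)

Answer: after 2 steps: K(IK(KS))(K(IK(KK)))(II(KK)(KI)K)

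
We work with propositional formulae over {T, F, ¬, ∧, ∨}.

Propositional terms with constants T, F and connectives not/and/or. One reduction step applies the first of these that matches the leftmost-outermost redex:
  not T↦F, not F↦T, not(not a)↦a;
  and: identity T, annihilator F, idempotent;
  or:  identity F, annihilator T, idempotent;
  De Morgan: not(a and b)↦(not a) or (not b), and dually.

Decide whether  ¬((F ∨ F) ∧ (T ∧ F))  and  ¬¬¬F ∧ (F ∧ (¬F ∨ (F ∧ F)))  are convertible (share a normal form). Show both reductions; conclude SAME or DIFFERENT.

Answer: DIFFERENT — A ⇓ T, B ⇓ F

Reduction:
Term A:
  start: ¬((F ∨ F) ∧ (T ∧ F))
  [1] ¬(F ∨ F) ∨ ¬(T ∧ F)
  [2] (¬F ∧ ¬F) ∨ ¬(T ∧ F)
  [3] ¬F ∨ ¬(T ∧ F)
  [4] T ∨ ¬(T ∧ F)
  [5] T

Term B:
  start: ¬¬¬F ∧ (F ∧ (¬F ∨ (F ∧ F)))
  [1] ¬F ∧ (F ∧ (¬F ∨ (F ∧ F)))
  [2] T ∧ (F ∧ (¬F ∨ (F ∧ F)))
  [3] F ∧ (¬F ∨ (F ∧ F))
  [4] F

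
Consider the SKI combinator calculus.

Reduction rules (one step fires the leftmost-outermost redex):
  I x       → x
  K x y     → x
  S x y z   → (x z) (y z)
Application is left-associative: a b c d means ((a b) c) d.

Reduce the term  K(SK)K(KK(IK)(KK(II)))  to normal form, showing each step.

  start: K(SK)K(KK(IK)(KK(II)))
  [1] SK(KK(IK)(KK(II)))
  [2] SK(K(KK(II)))
  [3] SK(KK)

Answer: normal form = SK(KK)  (in 3 steps)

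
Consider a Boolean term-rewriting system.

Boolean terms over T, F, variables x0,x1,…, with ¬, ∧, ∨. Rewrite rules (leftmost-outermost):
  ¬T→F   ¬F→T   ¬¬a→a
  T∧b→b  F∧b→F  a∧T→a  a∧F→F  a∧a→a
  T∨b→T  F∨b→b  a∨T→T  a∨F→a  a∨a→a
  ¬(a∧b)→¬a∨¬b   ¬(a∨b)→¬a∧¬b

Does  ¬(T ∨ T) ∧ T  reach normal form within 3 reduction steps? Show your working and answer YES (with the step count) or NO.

  start: ¬(T ∨ T) ∧ T
  [1] ¬(T ∨ T)
  [2] ¬T ∧ ¬T
  [3] ¬T

Answer: NO — after 3 steps the term is ¬T, not yet normal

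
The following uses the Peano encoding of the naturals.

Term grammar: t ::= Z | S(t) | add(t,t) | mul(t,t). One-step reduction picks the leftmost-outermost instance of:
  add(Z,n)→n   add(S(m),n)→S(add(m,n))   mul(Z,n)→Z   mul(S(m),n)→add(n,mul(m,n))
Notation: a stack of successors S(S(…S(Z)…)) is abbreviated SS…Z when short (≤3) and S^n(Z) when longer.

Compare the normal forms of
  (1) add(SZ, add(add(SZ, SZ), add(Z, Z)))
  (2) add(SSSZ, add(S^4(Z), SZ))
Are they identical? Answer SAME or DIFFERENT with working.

Term A:
  start: add(SZ, add(add(SZ, SZ), add(Z, Z)))
  →1  S(add(Z, add(add(SZ, SZ), add(Z, Z))))
  →2  S(add(add(SZ, SZ), add(Z, Z)))
  →3  S(add(S(add(Z, SZ)), add(Z, Z)))
  →4  S(S(add(add(Z, SZ), add(Z, Z))))
  →5  S(S(add(SZ, add(Z, Z))))
  →6  S(S(S(add(Z, add(Z, Z)))))
  →7  S(S(S(add(Z, Z))))
  →8  SSSZ

Term B:
  start: add(SSSZ, add(S^4(Z), SZ))
  →1  S(add(SSZ, add(S^4(Z), SZ)))
  →2  S(S(add(SZ, add(S^4(Z), SZ))))
  →3  S(S(S(add(Z, add(S^4(Z), SZ)))))
  →4  S(S(S(add(S^4(Z), SZ))))
  →5  S(S(S(S(add(SSSZ, SZ)))))
  →6  S(S(S(S(S(add(SSZ, SZ))))))
  →7  S(S(S(S(S(S(add(SZ, SZ)))))))
  →8  S(S(S(S(S(S(S(add(Z, SZ))))))))
  →9  S^8(Z)

Answer: DIFFERENT — A ⇓ SSSZ, B ⇓ S^8(Z)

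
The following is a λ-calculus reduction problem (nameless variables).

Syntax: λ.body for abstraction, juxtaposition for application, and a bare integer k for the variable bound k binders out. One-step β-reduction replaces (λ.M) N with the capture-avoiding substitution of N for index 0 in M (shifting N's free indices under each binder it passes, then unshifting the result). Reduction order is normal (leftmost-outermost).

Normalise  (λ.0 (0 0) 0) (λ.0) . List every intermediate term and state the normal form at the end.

  start: (λ.0 (0 0) 0) (λ.0)
  step 1: (λ.0) ((λ.0) (λ.0)) (λ.0)
  step 2: (λ.0) (λ.0) (λ.0)
  step 3: (λ.0) (λ.0)
  step 4: λ.0

Answer: normal form = λ.0  (in 4 steps)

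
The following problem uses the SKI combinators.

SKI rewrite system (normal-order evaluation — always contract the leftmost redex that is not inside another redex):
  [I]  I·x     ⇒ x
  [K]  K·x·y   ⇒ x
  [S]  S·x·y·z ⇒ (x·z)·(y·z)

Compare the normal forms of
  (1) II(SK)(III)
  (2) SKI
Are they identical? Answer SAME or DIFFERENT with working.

Answer: SAME — A ⇓ SKI, B ⇓ SKI

Derivation:
Term A:
  start: II(SK)(III)
  step 1: I(SK)(III)
  step 2: SK(III)
  step 3: SK(II)
  step 4: SKI

Term B:
  start: SKI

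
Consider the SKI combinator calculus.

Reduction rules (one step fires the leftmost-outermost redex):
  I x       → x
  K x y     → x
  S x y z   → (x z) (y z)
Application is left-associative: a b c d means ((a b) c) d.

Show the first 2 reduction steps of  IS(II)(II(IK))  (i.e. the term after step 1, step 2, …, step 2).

Answer: after 2 steps: SI(II(IK))

Derivation:
  start: IS(II)(II(IK))
  step 1: S(II)(II(IK))
  step 2: SI(II(IK))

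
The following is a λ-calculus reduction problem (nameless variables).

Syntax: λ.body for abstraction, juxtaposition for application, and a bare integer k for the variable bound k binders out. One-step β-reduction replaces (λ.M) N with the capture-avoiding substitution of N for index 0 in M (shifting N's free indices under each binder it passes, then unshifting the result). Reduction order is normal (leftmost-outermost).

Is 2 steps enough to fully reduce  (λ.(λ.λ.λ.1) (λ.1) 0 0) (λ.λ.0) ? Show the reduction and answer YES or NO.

  start: (λ.(λ.λ.λ.1) (λ.1) 0 0) (λ.λ.0)
  →1  (λ.λ.λ.1) (λ.λ.λ.0) (λ.λ.0) (λ.λ.0)
  →2  (λ.λ.1) (λ.λ.0) (λ.λ.0)

Answer: NO — after 2 steps the term is (λ.λ.1) (λ.λ.0) (λ.λ.0), not yet normal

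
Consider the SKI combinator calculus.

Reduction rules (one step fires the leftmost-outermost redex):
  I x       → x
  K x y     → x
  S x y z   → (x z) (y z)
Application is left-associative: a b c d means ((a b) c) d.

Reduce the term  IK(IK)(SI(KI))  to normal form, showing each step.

  start: IK(IK)(SI(KI))
  step 1: K(IK)(SI(KI))
  step 2: IK
  step 3: K

Answer: normal form = K  (in 3 steps)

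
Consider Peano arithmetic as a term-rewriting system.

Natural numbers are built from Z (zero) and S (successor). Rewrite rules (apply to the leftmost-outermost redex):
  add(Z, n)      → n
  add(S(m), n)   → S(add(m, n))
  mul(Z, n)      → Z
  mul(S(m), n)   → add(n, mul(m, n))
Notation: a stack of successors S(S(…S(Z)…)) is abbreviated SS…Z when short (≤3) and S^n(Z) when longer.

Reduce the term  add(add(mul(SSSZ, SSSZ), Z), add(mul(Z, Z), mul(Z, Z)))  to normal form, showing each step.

Answer: normal form = S^9(Z)  (in 39 steps)

Reduction:
  start: add(add(mul(SSSZ, SSSZ), Z), add(mul(Z, Z), mul(Z, Z)))
  [1] add(add(add(SSSZ, mul(SSZ, SSSZ)), Z), add(mul(Z, Z), mul(Z, Z)))
  [2] add(add(S(add(SSZ, mul(SSZ, SSSZ))), Z), add(mul(Z, Z), mul(Z, Z)))
  [3] add(S(add(add(SSZ, mul(SSZ, SSSZ)), Z)), add(mul(Z, Z), mul(Z, Z)))
  [4] S(add(add(add(SSZ, mul(SSZ, SSSZ)), Z), add(mul(Z, Z), mul(Z, Z))))
  [5] S(add(add(S(add(SZ, mul(SSZ, SSSZ))), Z), add(mul(Z, Z), mul(Z, Z))))
  [6] S(add(S(add(add(SZ, mul(SSZ, SSSZ)), Z)), add(mul(Z, Z), mul(Z, Z))))
  [7] S(S(add(add(add(SZ, mul(SSZ, SSSZ)), Z), add(mul(Z, Z), mul(Z, Z)))))
  [8] S(S(add(add(S(add(Z, mul(SSZ, SSSZ))), Z), add(mul(Z, Z), mul(Z, Z)))))
  [9] S(S(add(S(add(add(Z, mul(SSZ, SSSZ)), Z)), add(mul(Z, Z), mul(Z, Z)))))
  [10] S(S(S(add(add(add(Z, mul(SSZ, SSSZ)), Z), add(mul(Z, Z), mul(Z, Z))))))
  [11] S(S(S(add(add(mul(SSZ, SSSZ), Z), add(mul(Z, Z), mul(Z, Z))))))
  [12] S(S(S(add(add(add(SSSZ, mul(SZ, SSSZ)), Z), add(mul(Z, Z), mul(Z, Z))))))
  [13] S(S(S(add(add(S(add(SSZ, mul(SZ, SSSZ))), Z), add(mul(Z, Z), mul(Z, Z))))))
  [14] S(S(S(add(S(add(add(SSZ, mul(SZ, SSSZ)), Z)), add(mul(Z, Z), mul(Z, Z))))))
  [15] S(S(S(S(add(add(add(SSZ, mul(SZ, SSSZ)), Z), add(mul(Z, Z), mul(Z, Z)))))))
  [16] S(S(S(S(add(add(S(add(SZ, mul(SZ, SSSZ))), Z), add(mul(Z, Z), mul(Z, Z)))))))
  [17] S(S(S(S(add(S(add(add(SZ, mul(SZ, SSSZ)), Z)), add(mul(Z, Z), mul(Z, Z)))))))
  [18] S(S(S(S(S(add(add(add(SZ, mul(SZ, SSSZ)), Z), add(mul(Z, Z), mul(Z, Z))))))))
  [19] S(S(S(S(S(add(add(S(add(Z, mul(SZ, SSSZ))), Z), add(mul(Z, Z), mul(Z, Z))))))))
  [20] S(S(S(S(S(add(S(add(add(Z, mul(SZ, SSSZ)), Z)), add(mul(Z, Z), mul(Z, Z))))))))
  [21] S(S(S(S(S(S(add(add(add(Z, mul(SZ, SSSZ)), Z), add(mul(Z, Z), mul(Z, Z)))))))))
  [22] S(S(S(S(S(S(add(add(mul(SZ, SSSZ), Z), add(mul(Z, Z), mul(Z, Z)))))))))
  [23] S(S(S(S(S(S(add(add(add(SSSZ, mul(Z, SSSZ)), Z), add(mul(Z, Z), mul(Z, Z)))))))))
  [24] S(S(S(S(S(S(add(add(S(add(SSZ, mul(Z, SSSZ))), Z), add(mul(Z, Z), mul(Z, Z)))))))))
  [25] S(S(S(S(S(S(add(S(add(add(SSZ, mul(Z, SSSZ)), Z)), add(mul(Z, Z), mul(Z, Z)))))))))
  [26] S(S(S(S(S(S(S(add(add(add(SSZ, mul(Z, SSSZ)), Z), add(mul(Z, Z), mul(Z, Z))))))))))
  [27] S(S(S(S(S(S(S(add(add(S(add(SZ, mul(Z, SSSZ))), Z), add(mul(Z, Z), mul(Z, Z))))))))))
  [28] S(S(S(S(S(S(S(add(S(add(add(SZ, mul(Z, SSSZ)), Z)), add(mul(Z, Z), mul(Z, Z))))))))))
  [29] S(S(S(S(S(S(S(S(add(add(add(SZ, mul(Z, SSSZ)), Z), add(mul(Z, Z), mul(Z, Z)))))))))))
  [30] S(S(S(S(S(S(S(S(add(add(S(add(Z, mul(Z, SSSZ))), Z), add(mul(Z, Z), mul(Z, Z)))))))))))
  [31] S(S(S(S(S(S(S(S(add(S(add(add(Z, mul(Z, SSSZ)), Z)), add(mul(Z, Z), mul(Z, Z)))))))))))
  [32] S(S(S(S(S(S(S(S(S(add(add(add(Z, mul(Z, SSSZ)), Z), add(mul(Z, Z), mul(Z, Z))))))))))))
  [33] S(S(S(S(S(S(S(S(S(add(add(mul(Z, SSSZ), Z), add(mul(Z, Z), mul(Z, Z))))))))))))
  [34] S(S(S(S(S(S(S(S(S(add(add(Z, Z), add(mul(Z, Z), mul(Z, Z))))))))))))
  [35] S(S(S(S(S(S(S(S(S(add(Z, add(mul(Z, Z), mul(Z, Z))))))))))))
  [36] S(S(S(S(S(S(S(S(S(add(mul(Z, Z), mul(Z, Z)))))))))))
  [37] S(S(S(S(S(S(S(S(S(add(Z, mul(Z, Z)))))))))))
  [38] S(S(S(S(S(S(S(S(S(mul(Z, Z))))))))))
  [39] S^9(Z)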